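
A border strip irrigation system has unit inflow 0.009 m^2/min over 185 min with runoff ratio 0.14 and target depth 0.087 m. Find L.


L = q*t/((1+r)*Z)
L = 0.009*185/((1+0.14)*0.087)
L = 1.665/0.09918

16.7877 m


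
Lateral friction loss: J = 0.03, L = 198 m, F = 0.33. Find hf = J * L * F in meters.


hf = J * L * F = 0.03 * 198 * 0.33 = 1.9602 m

1.9602 m


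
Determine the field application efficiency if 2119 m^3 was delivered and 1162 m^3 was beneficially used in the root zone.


Ea = V_root / V_field * 100 = 1162 / 2119 * 100 = 54.8372%

54.8372 %


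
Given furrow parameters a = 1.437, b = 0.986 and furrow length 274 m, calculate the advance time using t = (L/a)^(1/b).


t = (L/a)^(1/b)
t = (274/1.437)^(1/0.986)
t = 190.675017^(1/0.986)

205.4335 min


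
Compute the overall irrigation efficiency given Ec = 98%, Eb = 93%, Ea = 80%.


Ec = 0.98, Eb = 0.93, Ea = 0.8
E = 0.98 * 0.93 * 0.8 * 100 = 72.9120%

72.9120 %


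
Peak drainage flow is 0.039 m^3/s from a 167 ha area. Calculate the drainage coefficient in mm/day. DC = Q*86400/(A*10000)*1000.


DC = Q * 86400 / (A * 10000) * 1000
DC = 0.039 * 86400 / (167 * 10000) * 1000
DC = 3369600.0000 / 1670000

2.0177 mm/day


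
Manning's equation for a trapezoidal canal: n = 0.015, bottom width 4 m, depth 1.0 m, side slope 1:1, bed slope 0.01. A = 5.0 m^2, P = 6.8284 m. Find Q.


R = A/P = 5.0/6.8284 = 0.732236
Q = (1/0.015) * 5.0 * 0.732236^(2/3) * 0.01^0.5

27.0798 m^3/s


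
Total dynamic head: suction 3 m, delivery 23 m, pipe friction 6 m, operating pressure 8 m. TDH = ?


TDH = Hs + Hd + hf + Hp = 3 + 23 + 6 + 8 = 40

40 m


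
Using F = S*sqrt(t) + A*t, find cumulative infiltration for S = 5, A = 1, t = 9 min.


F = S*sqrt(t) + A*t
F = 5*sqrt(9) + 1*9
F = 5*3.000000 + 9

24.0000 mm


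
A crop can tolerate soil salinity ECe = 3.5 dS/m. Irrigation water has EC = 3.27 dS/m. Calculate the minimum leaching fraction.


LR = ECiw / (5*ECe - ECiw)
LR = 3.27 / (5*3.5 - 3.27)
LR = 3.27 / 14.2300

0.2298


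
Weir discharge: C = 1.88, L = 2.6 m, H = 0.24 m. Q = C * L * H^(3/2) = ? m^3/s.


Q = C * L * H^(3/2) = 1.88 * 2.6 * 0.24^1.5 = 1.88 * 2.6 * 0.117576

0.5747 m^3/s


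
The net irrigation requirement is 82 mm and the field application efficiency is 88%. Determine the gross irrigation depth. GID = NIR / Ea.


Ea = 88% = 0.88
GID = NIR / Ea = 82 / 0.88 = 93.1818 mm

93.1818 mm


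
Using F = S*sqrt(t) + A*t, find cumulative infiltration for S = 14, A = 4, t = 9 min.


F = S*sqrt(t) + A*t
F = 14*sqrt(9) + 4*9
F = 14*3.000000 + 36

78.0000 mm


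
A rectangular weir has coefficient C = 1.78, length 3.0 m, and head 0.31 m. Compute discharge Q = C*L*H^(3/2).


Q = C * L * H^(3/2) = 1.78 * 3.0 * 0.31^1.5 = 1.78 * 3.0 * 0.172601

0.9217 m^3/s


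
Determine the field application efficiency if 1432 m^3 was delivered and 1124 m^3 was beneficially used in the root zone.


Ea = V_root / V_field * 100 = 1124 / 1432 * 100 = 78.4916%

78.4916 %


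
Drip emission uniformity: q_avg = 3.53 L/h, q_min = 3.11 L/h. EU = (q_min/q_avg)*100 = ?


EU = (q_min/q_avg)*100 = (3.11/3.53)*100 = 88.1020%

88.1020 %


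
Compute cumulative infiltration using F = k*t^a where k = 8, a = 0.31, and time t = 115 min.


F = k * t^a = 8 * 115^0.31
F = 8 * 4.353277

34.8262 mm


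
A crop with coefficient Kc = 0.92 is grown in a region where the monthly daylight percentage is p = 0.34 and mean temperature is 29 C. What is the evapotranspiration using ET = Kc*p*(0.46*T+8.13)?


ET = Kc * p * (0.46*T + 8.13)
ET = 0.92 * 0.34 * (0.46*29 + 8.13)
ET = 0.92 * 0.34 * 21.4700

6.7158 mm/day


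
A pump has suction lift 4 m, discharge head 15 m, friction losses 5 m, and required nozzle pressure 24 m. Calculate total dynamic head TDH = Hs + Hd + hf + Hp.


TDH = Hs + Hd + hf + Hp = 4 + 15 + 5 + 24 = 48

48 m


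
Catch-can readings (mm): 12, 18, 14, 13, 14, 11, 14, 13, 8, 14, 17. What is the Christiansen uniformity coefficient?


mean = 13.454545 mm
MAD = 1.867769 mm
CU = (1 - 1.867769/13.454545)*100

86.1179 %


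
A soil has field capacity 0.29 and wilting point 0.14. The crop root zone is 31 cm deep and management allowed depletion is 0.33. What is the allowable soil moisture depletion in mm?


SMD = (FC - PWP) * d * MAD * 10
SMD = (0.29 - 0.14) * 31 * 0.33 * 10
SMD = 0.1500 * 31 * 0.33 * 10

15.3450 mm


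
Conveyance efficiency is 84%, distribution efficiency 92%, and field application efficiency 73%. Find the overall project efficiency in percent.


Ec = 0.84, Eb = 0.92, Ea = 0.73
E = 0.84 * 0.92 * 0.73 * 100 = 56.4144%

56.4144 %


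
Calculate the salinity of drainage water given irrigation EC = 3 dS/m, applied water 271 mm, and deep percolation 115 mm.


EC_dw = EC_iw * D_iw / D_dw
EC_dw = 3 * 271 / 115
EC_dw = 813 / 115

7.0696 dS/m


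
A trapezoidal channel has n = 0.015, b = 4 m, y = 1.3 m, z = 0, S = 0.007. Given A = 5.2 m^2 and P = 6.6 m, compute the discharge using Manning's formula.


R = A/P = 5.2/6.6 = 0.787879
Q = (1/0.015) * 5.2 * 0.787879^(2/3) * 0.007^0.5

24.7420 m^3/s


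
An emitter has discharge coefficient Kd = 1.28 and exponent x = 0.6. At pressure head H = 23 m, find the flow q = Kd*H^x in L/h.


q = Kd * H^x = 1.28 * 23^0.6 = 1.28 * 6.562007

8.3994 L/h


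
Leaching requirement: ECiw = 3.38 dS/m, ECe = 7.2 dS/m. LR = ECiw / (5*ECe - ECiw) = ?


LR = ECiw / (5*ECe - ECiw)
LR = 3.38 / (5*7.2 - 3.38)
LR = 3.38 / 32.6200

0.1036


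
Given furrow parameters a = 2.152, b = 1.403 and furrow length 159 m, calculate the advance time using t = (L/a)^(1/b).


t = (L/a)^(1/b)
t = (159/2.152)^(1/1.403)
t = 73.884758^(1/1.403)

21.4698 min


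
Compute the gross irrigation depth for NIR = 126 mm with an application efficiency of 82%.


Ea = 82% = 0.82
GID = NIR / Ea = 126 / 0.82 = 153.6585 mm

153.6585 mm


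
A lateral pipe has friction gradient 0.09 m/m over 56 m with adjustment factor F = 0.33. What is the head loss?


hf = J * L * F = 0.09 * 56 * 0.33 = 1.6632 m

1.6632 m


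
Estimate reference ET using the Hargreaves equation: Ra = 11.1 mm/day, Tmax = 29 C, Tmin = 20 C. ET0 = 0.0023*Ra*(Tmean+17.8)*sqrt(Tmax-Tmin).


Tmean = (Tmax + Tmin)/2 = (29 + 20)/2 = 24.5
ET0 = 0.0023 * 11.1 * (24.5 + 17.8) * sqrt(29 - 20)
ET0 = 0.0023 * 11.1 * 42.3 * 3.000000

3.2398 mm/day


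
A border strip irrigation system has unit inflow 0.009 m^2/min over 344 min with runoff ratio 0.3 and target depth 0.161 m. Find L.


L = q*t/((1+r)*Z)
L = 0.009*344/((1+0.3)*0.161)
L = 3.096/0.2093

14.7922 m


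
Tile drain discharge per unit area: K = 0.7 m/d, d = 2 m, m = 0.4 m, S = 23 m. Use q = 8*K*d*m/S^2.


q = 8*K*d*m/S^2
q = 8*0.7*2*0.4/23^2
q = 4.4800 / 529

0.0085 m/d


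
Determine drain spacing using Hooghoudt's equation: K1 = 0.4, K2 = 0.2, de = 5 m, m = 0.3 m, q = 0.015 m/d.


S^2 = 8*K2*de*m/q + 4*K1*m^2/q
S^2 = 8*0.2*5*0.3/0.015 + 4*0.4*0.3^2/0.015
S = sqrt(169.6000)

13.0231 m


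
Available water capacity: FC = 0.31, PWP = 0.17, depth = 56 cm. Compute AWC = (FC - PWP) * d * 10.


AWC = (FC - PWP) * d * 10
AWC = (0.31 - 0.17) * 56 * 10
AWC = 0.1400 * 56 * 10

78.4000 mm


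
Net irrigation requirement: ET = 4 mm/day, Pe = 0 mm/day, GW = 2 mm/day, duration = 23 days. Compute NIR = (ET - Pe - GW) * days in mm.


Daily deficit = ET - Pe - GW = 4 - 0 - 2 = 2 mm/day
NIR = 2 * 23 = 46 mm

46.0000 mm


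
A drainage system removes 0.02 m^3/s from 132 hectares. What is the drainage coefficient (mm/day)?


DC = Q * 86400 / (A * 10000) * 1000
DC = 0.02 * 86400 / (132 * 10000) * 1000
DC = 1728000.0000 / 1320000

1.3091 mm/day


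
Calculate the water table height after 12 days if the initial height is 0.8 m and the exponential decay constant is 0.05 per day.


m = m0 * exp(-k*t)
m = 0.8 * exp(-0.05 * 12)
m = 0.8 * exp(-0.6000)

0.4390 m


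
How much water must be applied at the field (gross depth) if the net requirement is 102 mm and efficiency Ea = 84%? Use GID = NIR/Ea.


Ea = 84% = 0.84
GID = NIR / Ea = 102 / 0.84 = 121.4286 mm

121.4286 mm


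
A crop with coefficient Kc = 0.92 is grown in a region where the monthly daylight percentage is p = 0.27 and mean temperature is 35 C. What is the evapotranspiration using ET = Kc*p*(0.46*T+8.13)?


ET = Kc * p * (0.46*T + 8.13)
ET = 0.92 * 0.27 * (0.46*35 + 8.13)
ET = 0.92 * 0.27 * 24.2300

6.0187 mm/day


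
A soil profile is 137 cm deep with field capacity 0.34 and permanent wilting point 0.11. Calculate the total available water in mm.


AWC = (FC - PWP) * d * 10
AWC = (0.34 - 0.11) * 137 * 10
AWC = 0.2300 * 137 * 10

315.1000 mm


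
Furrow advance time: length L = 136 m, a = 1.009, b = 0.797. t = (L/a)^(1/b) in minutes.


t = (L/a)^(1/b)
t = (136/1.009)^(1/0.797)
t = 134.786918^(1/0.797)

469.9807 min


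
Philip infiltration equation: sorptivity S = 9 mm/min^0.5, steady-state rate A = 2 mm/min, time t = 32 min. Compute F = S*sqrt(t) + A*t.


F = S*sqrt(t) + A*t
F = 9*sqrt(32) + 2*32
F = 9*5.656854 + 64

114.9117 mm


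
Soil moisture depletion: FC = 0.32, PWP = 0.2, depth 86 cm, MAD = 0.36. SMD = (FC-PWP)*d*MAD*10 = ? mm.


SMD = (FC - PWP) * d * MAD * 10
SMD = (0.32 - 0.2) * 86 * 0.36 * 10
SMD = 0.1200 * 86 * 0.36 * 10

37.1520 mm


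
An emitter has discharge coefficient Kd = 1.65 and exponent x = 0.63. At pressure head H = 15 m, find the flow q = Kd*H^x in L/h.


q = Kd * H^x = 1.65 * 15^0.63 = 1.65 * 5.507284

9.0870 L/h


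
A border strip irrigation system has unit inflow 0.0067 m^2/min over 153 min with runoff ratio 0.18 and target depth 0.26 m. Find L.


L = q*t/((1+r)*Z)
L = 0.0067*153/((1+0.18)*0.26)
L = 1.0251/0.3068

3.3413 m


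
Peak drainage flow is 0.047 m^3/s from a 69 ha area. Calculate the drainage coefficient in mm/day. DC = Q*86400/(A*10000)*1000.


DC = Q * 86400 / (A * 10000) * 1000
DC = 0.047 * 86400 / (69 * 10000) * 1000
DC = 4060800.0000 / 690000

5.8852 mm/day


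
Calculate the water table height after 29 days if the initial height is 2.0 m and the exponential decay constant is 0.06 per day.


m = m0 * exp(-k*t)
m = 2.0 * exp(-0.06 * 29)
m = 2.0 * exp(-1.7400)

0.3510 m


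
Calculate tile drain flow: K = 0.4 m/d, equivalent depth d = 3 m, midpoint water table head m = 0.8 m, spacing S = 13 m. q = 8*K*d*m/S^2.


q = 8*K*d*m/S^2
q = 8*0.4*3*0.8/13^2
q = 7.6800 / 169

0.0454 m/d


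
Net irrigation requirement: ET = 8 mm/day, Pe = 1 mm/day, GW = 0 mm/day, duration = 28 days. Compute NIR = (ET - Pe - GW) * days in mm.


Daily deficit = ET - Pe - GW = 8 - 1 - 0 = 7 mm/day
NIR = 7 * 28 = 196 mm

196.0000 mm


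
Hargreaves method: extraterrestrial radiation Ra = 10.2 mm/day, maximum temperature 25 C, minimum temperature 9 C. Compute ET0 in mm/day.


Tmean = (Tmax + Tmin)/2 = (25 + 9)/2 = 17.0
ET0 = 0.0023 * 10.2 * (17.0 + 17.8) * sqrt(25 - 9)
ET0 = 0.0023 * 10.2 * 34.8 * 4.000000

3.2656 mm/day


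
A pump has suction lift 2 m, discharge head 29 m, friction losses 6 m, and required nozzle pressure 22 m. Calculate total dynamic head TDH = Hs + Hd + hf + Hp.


TDH = Hs + Hd + hf + Hp = 2 + 29 + 6 + 22 = 59

59 m


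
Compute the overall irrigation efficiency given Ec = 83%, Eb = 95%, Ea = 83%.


Ec = 0.83, Eb = 0.95, Ea = 0.83
E = 0.83 * 0.95 * 0.83 * 100 = 65.4455%

65.4455 %


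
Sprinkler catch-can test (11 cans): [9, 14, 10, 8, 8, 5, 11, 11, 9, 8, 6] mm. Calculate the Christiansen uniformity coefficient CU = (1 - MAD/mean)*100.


mean = 9.000000 mm
MAD = 1.818182 mm
CU = (1 - 1.818182/9.000000)*100

79.7980 %


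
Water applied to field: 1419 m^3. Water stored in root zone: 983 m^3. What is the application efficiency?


Ea = V_root / V_field * 100 = 983 / 1419 * 100 = 69.2741%

69.2741 %


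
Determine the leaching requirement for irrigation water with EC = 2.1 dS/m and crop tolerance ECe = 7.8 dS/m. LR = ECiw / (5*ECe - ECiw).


LR = ECiw / (5*ECe - ECiw)
LR = 2.1 / (5*7.8 - 2.1)
LR = 2.1 / 36.9000

0.0569


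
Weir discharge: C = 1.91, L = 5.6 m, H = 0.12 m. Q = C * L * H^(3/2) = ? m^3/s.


Q = C * L * H^(3/2) = 1.91 * 5.6 * 0.12^1.5 = 1.91 * 5.6 * 0.041569

0.4446 m^3/s


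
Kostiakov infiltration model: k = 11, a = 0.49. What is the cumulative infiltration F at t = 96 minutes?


F = k * t^a = 11 * 96^0.49
F = 11 * 9.360799

102.9688 mm


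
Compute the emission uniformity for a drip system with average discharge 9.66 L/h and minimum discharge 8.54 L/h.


EU = (q_min/q_avg)*100 = (8.54/9.66)*100 = 88.4058%

88.4058 %


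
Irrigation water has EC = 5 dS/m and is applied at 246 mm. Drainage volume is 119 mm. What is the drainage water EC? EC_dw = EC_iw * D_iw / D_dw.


EC_dw = EC_iw * D_iw / D_dw
EC_dw = 5 * 246 / 119
EC_dw = 1230 / 119

10.3361 dS/m


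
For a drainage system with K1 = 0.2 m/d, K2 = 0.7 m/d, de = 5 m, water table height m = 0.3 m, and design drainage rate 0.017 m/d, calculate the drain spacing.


S^2 = 8*K2*de*m/q + 4*K1*m^2/q
S^2 = 8*0.7*5*0.3/0.017 + 4*0.2*0.3^2/0.017
S = sqrt(498.3529)

22.3238 m


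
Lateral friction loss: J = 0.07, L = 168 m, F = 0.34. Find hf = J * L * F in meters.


hf = J * L * F = 0.07 * 168 * 0.34 = 3.9984 m

3.9984 m


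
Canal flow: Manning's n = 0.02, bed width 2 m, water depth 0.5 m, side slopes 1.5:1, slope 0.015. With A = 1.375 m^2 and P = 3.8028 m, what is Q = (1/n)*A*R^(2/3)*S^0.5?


R = A/P = 1.375/3.8028 = 0.361576
Q = (1/0.02) * 1.375 * 0.361576^(2/3) * 0.015^0.5

4.2735 m^3/s


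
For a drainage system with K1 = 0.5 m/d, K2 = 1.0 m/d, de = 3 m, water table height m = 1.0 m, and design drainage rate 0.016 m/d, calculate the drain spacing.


S^2 = 8*K2*de*m/q + 4*K1*m^2/q
S^2 = 8*1.0*3*1.0/0.016 + 4*0.5*1.0^2/0.016
S = sqrt(1625.0000)

40.3113 m


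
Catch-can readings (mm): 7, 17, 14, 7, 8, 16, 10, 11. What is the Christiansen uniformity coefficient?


mean = 11.250000 mm
MAD = 3.312500 mm
CU = (1 - 3.312500/11.250000)*100

70.5556 %


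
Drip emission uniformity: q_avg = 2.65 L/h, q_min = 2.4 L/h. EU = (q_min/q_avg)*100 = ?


EU = (q_min/q_avg)*100 = (2.4/2.65)*100 = 90.5660%

90.5660 %


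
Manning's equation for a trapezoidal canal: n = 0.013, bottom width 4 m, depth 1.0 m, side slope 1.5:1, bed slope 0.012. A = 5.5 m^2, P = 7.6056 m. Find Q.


R = A/P = 5.5/7.6056 = 0.723151
Q = (1/0.013) * 5.5 * 0.723151^(2/3) * 0.012^0.5

37.3390 m^3/s


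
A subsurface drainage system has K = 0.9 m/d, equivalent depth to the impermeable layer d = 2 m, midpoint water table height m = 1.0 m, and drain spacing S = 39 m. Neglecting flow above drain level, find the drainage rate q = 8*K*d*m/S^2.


q = 8*K*d*m/S^2
q = 8*0.9*2*1.0/39^2
q = 14.4000 / 1521

0.0095 m/d


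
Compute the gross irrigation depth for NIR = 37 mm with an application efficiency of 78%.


Ea = 78% = 0.78
GID = NIR / Ea = 37 / 0.78 = 47.4359 mm

47.4359 mm


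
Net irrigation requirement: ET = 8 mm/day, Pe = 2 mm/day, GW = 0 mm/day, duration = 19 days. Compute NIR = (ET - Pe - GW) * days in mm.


Daily deficit = ET - Pe - GW = 8 - 2 - 0 = 6 mm/day
NIR = 6 * 19 = 114 mm

114.0000 mm


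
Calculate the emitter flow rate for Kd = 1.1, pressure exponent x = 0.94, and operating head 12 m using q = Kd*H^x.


q = Kd * H^x = 1.1 * 12^0.94 = 1.1 * 10.337853

11.3716 L/h


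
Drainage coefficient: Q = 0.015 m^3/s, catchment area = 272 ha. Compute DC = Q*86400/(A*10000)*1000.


DC = Q * 86400 / (A * 10000) * 1000
DC = 0.015 * 86400 / (272 * 10000) * 1000
DC = 1296000.0000 / 2720000

0.4765 mm/day


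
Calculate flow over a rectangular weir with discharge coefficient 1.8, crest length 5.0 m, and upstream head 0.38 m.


Q = C * L * H^(3/2) = 1.8 * 5.0 * 0.38^1.5 = 1.8 * 5.0 * 0.234248

2.1082 m^3/s


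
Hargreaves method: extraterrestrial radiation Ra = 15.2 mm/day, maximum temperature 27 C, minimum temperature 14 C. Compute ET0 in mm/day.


Tmean = (Tmax + Tmin)/2 = (27 + 14)/2 = 20.5
ET0 = 0.0023 * 15.2 * (20.5 + 17.8) * sqrt(27 - 14)
ET0 = 0.0023 * 15.2 * 38.3 * 3.605551

4.8277 mm/day


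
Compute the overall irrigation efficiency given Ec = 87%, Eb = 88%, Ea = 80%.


Ec = 0.87, Eb = 0.88, Ea = 0.8
E = 0.87 * 0.88 * 0.8 * 100 = 61.2480%

61.2480 %


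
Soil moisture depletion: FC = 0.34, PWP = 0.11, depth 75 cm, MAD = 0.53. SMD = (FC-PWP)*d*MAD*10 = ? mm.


SMD = (FC - PWP) * d * MAD * 10
SMD = (0.34 - 0.11) * 75 * 0.53 * 10
SMD = 0.2300 * 75 * 0.53 * 10

91.4250 mm


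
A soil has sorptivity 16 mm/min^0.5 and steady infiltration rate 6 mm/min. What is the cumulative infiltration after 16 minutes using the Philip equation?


F = S*sqrt(t) + A*t
F = 16*sqrt(16) + 6*16
F = 16*4.000000 + 96

160.0000 mm


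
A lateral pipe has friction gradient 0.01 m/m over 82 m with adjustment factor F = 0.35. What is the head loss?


hf = J * L * F = 0.01 * 82 * 0.35 = 0.2870 m

0.2870 m


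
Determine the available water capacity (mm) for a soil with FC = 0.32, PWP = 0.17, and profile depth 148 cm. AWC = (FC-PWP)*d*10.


AWC = (FC - PWP) * d * 10
AWC = (0.32 - 0.17) * 148 * 10
AWC = 0.1500 * 148 * 10

222.0000 mm


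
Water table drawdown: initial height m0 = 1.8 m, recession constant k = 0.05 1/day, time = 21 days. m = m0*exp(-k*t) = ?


m = m0 * exp(-k*t)
m = 1.8 * exp(-0.05 * 21)
m = 1.8 * exp(-1.0500)

0.6299 m


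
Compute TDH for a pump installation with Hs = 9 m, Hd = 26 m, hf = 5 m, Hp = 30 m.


TDH = Hs + Hd + hf + Hp = 9 + 26 + 5 + 30 = 70

70 m


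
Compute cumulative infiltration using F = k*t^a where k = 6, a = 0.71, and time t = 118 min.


F = k * t^a = 6 * 118^0.71
F = 6 * 29.582592

177.4956 mm


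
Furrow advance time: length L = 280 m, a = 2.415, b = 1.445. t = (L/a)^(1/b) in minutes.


t = (L/a)^(1/b)
t = (280/2.415)^(1/1.445)
t = 115.942029^(1/1.445)

26.8250 min


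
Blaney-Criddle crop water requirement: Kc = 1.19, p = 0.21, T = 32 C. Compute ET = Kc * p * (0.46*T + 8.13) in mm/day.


ET = Kc * p * (0.46*T + 8.13)
ET = 1.19 * 0.21 * (0.46*32 + 8.13)
ET = 1.19 * 0.21 * 22.8500

5.7102 mm/day


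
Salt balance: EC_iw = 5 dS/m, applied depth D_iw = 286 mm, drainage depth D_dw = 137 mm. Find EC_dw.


EC_dw = EC_iw * D_iw / D_dw
EC_dw = 5 * 286 / 137
EC_dw = 1430 / 137

10.4380 dS/m


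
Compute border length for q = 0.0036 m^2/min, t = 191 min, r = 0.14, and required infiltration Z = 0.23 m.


L = q*t/((1+r)*Z)
L = 0.0036*191/((1+0.14)*0.23)
L = 0.6876/0.2622

2.6224 m


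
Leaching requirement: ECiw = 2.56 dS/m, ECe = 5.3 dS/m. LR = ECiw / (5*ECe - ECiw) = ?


LR = ECiw / (5*ECe - ECiw)
LR = 2.56 / (5*5.3 - 2.56)
LR = 2.56 / 23.9400

0.1069


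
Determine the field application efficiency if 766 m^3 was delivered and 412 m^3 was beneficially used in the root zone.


Ea = V_root / V_field * 100 = 412 / 766 * 100 = 53.7859%

53.7859 %


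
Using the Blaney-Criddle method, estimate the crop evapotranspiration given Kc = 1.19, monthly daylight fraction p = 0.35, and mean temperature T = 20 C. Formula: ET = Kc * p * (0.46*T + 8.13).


ET = Kc * p * (0.46*T + 8.13)
ET = 1.19 * 0.35 * (0.46*20 + 8.13)
ET = 1.19 * 0.35 * 17.3300

7.2179 mm/day


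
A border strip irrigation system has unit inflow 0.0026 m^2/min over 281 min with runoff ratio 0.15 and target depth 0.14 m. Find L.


L = q*t/((1+r)*Z)
L = 0.0026*281/((1+0.15)*0.14)
L = 0.7306/0.161

4.5379 m


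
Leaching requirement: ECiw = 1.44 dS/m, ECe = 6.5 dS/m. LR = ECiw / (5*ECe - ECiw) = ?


LR = ECiw / (5*ECe - ECiw)
LR = 1.44 / (5*6.5 - 1.44)
LR = 1.44 / 31.0600

0.0464


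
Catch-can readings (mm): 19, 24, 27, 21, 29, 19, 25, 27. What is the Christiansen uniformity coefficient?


mean = 23.875000 mm
MAD = 3.156250 mm
CU = (1 - 3.156250/23.875000)*100

86.7801 %


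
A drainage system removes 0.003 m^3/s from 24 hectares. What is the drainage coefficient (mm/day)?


DC = Q * 86400 / (A * 10000) * 1000
DC = 0.003 * 86400 / (24 * 10000) * 1000
DC = 259200.0000 / 240000

1.0800 mm/day


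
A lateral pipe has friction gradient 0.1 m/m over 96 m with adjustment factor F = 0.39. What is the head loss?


hf = J * L * F = 0.1 * 96 * 0.39 = 3.7440 m

3.7440 m


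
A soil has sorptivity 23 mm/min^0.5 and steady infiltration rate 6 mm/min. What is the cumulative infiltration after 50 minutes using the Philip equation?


F = S*sqrt(t) + A*t
F = 23*sqrt(50) + 6*50
F = 23*7.071068 + 300

462.6346 mm


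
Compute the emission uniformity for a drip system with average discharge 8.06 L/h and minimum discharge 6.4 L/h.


EU = (q_min/q_avg)*100 = (6.4/8.06)*100 = 79.4045%

79.4045 %


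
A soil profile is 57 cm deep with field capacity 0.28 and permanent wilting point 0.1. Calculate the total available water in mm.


AWC = (FC - PWP) * d * 10
AWC = (0.28 - 0.1) * 57 * 10
AWC = 0.1800 * 57 * 10

102.6000 mm


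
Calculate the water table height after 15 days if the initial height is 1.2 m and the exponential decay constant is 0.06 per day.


m = m0 * exp(-k*t)
m = 1.2 * exp(-0.06 * 15)
m = 1.2 * exp(-0.9000)

0.4879 m


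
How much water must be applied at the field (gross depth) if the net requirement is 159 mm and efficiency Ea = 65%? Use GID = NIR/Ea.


Ea = 65% = 0.65
GID = NIR / Ea = 159 / 0.65 = 244.6154 mm

244.6154 mm


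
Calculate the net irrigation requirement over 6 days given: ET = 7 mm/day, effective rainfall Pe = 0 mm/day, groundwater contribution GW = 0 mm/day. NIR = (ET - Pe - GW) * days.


Daily deficit = ET - Pe - GW = 7 - 0 - 0 = 7 mm/day
NIR = 7 * 6 = 42 mm

42.0000 mm


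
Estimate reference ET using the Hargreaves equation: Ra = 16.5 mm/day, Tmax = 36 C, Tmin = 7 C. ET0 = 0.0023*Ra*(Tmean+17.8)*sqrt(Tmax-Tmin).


Tmean = (Tmax + Tmin)/2 = (36 + 7)/2 = 21.5
ET0 = 0.0023 * 16.5 * (21.5 + 17.8) * sqrt(36 - 7)
ET0 = 0.0023 * 16.5 * 39.3 * 5.385165

8.0316 mm/day


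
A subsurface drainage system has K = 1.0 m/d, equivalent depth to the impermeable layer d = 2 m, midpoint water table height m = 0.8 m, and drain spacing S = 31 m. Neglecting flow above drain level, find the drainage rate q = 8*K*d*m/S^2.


q = 8*K*d*m/S^2
q = 8*1.0*2*0.8/31^2
q = 12.8000 / 961

0.0133 m/d


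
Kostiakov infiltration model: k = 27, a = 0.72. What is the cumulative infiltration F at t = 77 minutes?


F = k * t^a = 27 * 77^0.72
F = 27 * 22.817777

616.0800 mm


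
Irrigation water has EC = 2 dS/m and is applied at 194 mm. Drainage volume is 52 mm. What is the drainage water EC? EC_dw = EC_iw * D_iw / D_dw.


EC_dw = EC_iw * D_iw / D_dw
EC_dw = 2 * 194 / 52
EC_dw = 388 / 52

7.4615 dS/m


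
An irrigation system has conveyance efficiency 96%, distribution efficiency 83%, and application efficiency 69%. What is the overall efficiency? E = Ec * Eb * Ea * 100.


Ec = 0.96, Eb = 0.83, Ea = 0.69
E = 0.96 * 0.83 * 0.69 * 100 = 54.9792%

54.9792 %


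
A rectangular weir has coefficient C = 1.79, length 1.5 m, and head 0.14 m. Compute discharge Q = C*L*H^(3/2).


Q = C * L * H^(3/2) = 1.79 * 1.5 * 0.14^1.5 = 1.79 * 1.5 * 0.052383

0.1406 m^3/s


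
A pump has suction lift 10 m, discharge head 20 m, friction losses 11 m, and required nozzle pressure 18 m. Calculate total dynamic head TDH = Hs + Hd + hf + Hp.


TDH = Hs + Hd + hf + Hp = 10 + 20 + 11 + 18 = 59

59 m


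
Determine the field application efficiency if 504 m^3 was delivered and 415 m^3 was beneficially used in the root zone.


Ea = V_root / V_field * 100 = 415 / 504 * 100 = 82.3413%

82.3413 %


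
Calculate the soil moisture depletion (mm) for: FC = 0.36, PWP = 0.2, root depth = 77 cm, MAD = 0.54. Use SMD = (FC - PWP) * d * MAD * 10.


SMD = (FC - PWP) * d * MAD * 10
SMD = (0.36 - 0.2) * 77 * 0.54 * 10
SMD = 0.1600 * 77 * 0.54 * 10

66.5280 mm


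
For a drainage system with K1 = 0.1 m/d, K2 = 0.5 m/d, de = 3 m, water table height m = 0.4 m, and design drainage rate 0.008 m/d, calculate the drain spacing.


S^2 = 8*K2*de*m/q + 4*K1*m^2/q
S^2 = 8*0.5*3*0.4/0.008 + 4*0.1*0.4^2/0.008
S = sqrt(608.0000)

24.6577 m


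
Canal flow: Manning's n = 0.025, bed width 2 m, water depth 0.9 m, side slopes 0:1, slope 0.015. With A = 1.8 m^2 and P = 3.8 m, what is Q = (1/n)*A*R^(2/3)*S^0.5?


R = A/P = 1.8/3.8 = 0.473684
Q = (1/0.025) * 1.8 * 0.473684^(2/3) * 0.015^0.5

5.3584 m^3/s


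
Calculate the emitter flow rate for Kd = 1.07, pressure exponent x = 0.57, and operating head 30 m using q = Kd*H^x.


q = Kd * H^x = 1.07 * 30^0.57 = 1.07 * 6.949589

7.4361 L/h


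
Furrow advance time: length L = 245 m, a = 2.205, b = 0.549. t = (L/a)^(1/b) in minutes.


t = (L/a)^(1/b)
t = (245/2.205)^(1/0.549)
t = 111.111111^(1/0.549)

5325.1792 min


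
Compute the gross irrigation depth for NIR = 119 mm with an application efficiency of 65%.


Ea = 65% = 0.65
GID = NIR / Ea = 119 / 0.65 = 183.0769 mm

183.0769 mm


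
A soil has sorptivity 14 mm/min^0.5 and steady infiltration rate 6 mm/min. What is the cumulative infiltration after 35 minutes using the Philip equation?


F = S*sqrt(t) + A*t
F = 14*sqrt(35) + 6*35
F = 14*5.916080 + 210

292.8251 mm


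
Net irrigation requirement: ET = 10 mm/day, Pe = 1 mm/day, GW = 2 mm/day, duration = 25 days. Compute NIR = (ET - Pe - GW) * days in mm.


Daily deficit = ET - Pe - GW = 10 - 1 - 2 = 7 mm/day
NIR = 7 * 25 = 175 mm

175.0000 mm


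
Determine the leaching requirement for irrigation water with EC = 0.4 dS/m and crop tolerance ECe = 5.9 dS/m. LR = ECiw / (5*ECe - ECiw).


LR = ECiw / (5*ECe - ECiw)
LR = 0.4 / (5*5.9 - 0.4)
LR = 0.4 / 29.1000

0.0137


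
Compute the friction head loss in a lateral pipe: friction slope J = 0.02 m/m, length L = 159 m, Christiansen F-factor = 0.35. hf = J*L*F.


hf = J * L * F = 0.02 * 159 * 0.35 = 1.1130 m

1.1130 m


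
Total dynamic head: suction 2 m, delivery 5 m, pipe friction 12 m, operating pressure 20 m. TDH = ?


TDH = Hs + Hd + hf + Hp = 2 + 5 + 12 + 20 = 39

39 m


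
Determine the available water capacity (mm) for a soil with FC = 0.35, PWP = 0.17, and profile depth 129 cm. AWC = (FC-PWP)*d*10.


AWC = (FC - PWP) * d * 10
AWC = (0.35 - 0.17) * 129 * 10
AWC = 0.1800 * 129 * 10

232.2000 mm


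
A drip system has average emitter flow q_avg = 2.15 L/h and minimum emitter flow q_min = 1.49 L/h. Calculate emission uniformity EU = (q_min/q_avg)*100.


EU = (q_min/q_avg)*100 = (1.49/2.15)*100 = 69.3023%

69.3023 %


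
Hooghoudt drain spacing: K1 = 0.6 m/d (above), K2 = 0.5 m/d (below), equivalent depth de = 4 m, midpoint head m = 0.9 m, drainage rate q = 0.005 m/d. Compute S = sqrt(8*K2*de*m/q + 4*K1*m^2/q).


S^2 = 8*K2*de*m/q + 4*K1*m^2/q
S^2 = 8*0.5*4*0.9/0.005 + 4*0.6*0.9^2/0.005
S = sqrt(3268.8000)

57.1734 m


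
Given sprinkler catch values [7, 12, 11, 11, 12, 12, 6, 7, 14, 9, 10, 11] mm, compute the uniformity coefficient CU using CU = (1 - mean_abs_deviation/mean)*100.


mean = 10.166667 mm
MAD = 1.972222 mm
CU = (1 - 1.972222/10.166667)*100

80.6011 %


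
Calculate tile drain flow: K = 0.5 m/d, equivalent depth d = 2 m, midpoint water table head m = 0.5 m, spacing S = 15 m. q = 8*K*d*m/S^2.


q = 8*K*d*m/S^2
q = 8*0.5*2*0.5/15^2
q = 4.0000 / 225

0.0178 m/d


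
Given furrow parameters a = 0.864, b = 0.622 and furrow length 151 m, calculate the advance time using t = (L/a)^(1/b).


t = (L/a)^(1/b)
t = (151/0.864)^(1/0.622)
t = 174.768519^(1/0.622)

4029.4550 min


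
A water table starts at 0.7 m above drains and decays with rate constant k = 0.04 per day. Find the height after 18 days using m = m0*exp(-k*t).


m = m0 * exp(-k*t)
m = 0.7 * exp(-0.04 * 18)
m = 0.7 * exp(-0.7200)

0.3407 m


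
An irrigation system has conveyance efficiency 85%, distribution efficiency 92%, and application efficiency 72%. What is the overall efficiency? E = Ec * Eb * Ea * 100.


Ec = 0.85, Eb = 0.92, Ea = 0.72
E = 0.85 * 0.92 * 0.72 * 100 = 56.3040%

56.3040 %


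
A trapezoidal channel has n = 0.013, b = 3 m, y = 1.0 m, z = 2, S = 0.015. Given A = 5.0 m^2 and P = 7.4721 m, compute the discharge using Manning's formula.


R = A/P = 5.0/7.4721 = 0.669156
Q = (1/0.013) * 5.0 * 0.669156^(2/3) * 0.015^0.5

36.0377 m^3/s


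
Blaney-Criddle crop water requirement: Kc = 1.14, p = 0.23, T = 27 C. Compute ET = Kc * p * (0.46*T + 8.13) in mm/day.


ET = Kc * p * (0.46*T + 8.13)
ET = 1.14 * 0.23 * (0.46*27 + 8.13)
ET = 1.14 * 0.23 * 20.5500

5.3882 mm/day


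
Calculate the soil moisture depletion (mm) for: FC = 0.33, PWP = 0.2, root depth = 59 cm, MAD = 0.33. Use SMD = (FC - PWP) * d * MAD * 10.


SMD = (FC - PWP) * d * MAD * 10
SMD = (0.33 - 0.2) * 59 * 0.33 * 10
SMD = 0.1300 * 59 * 0.33 * 10

25.3110 mm


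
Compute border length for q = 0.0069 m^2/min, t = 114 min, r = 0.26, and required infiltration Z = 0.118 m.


L = q*t/((1+r)*Z)
L = 0.0069*114/((1+0.26)*0.118)
L = 0.7866/0.14868

5.2906 m


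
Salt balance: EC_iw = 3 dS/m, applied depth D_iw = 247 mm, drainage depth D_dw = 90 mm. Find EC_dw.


EC_dw = EC_iw * D_iw / D_dw
EC_dw = 3 * 247 / 90
EC_dw = 741 / 90

8.2333 dS/m


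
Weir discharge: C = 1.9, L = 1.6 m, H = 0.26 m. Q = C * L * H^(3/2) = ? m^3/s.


Q = C * L * H^(3/2) = 1.9 * 1.6 * 0.26^1.5 = 1.9 * 1.6 * 0.132575

0.4030 m^3/s


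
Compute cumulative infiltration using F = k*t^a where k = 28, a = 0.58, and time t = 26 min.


F = k * t^a = 28 * 26^0.58
F = 28 * 6.617357

185.2860 mm


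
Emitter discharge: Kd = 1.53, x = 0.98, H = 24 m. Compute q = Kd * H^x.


q = Kd * H^x = 1.53 * 24^0.98 = 1.53 * 22.522003

34.4587 L/h


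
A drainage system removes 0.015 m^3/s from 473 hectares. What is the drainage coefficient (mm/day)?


DC = Q * 86400 / (A * 10000) * 1000
DC = 0.015 * 86400 / (473 * 10000) * 1000
DC = 1296000.0000 / 4730000

0.2740 mm/day


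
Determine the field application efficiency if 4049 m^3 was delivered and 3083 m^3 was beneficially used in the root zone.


Ea = V_root / V_field * 100 = 3083 / 4049 * 100 = 76.1423%

76.1423 %


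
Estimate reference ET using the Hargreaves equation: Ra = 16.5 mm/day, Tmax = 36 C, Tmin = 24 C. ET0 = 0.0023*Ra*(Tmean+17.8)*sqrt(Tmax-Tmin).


Tmean = (Tmax + Tmin)/2 = (36 + 24)/2 = 30.0
ET0 = 0.0023 * 16.5 * (30.0 + 17.8) * sqrt(36 - 24)
ET0 = 0.0023 * 16.5 * 47.8 * 3.464102

6.2839 mm/day


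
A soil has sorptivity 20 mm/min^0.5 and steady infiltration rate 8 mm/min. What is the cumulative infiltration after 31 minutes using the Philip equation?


F = S*sqrt(t) + A*t
F = 20*sqrt(31) + 8*31
F = 20*5.567764 + 248

359.3553 mm


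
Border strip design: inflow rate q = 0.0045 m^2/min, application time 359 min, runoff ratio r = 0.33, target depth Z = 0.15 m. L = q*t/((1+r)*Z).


L = q*t/((1+r)*Z)
L = 0.0045*359/((1+0.33)*0.15)
L = 1.6155/0.1995

8.0977 m


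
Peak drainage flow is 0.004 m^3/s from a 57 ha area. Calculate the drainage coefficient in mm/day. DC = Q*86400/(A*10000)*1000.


DC = Q * 86400 / (A * 10000) * 1000
DC = 0.004 * 86400 / (57 * 10000) * 1000
DC = 345600.0000 / 570000

0.6063 mm/day


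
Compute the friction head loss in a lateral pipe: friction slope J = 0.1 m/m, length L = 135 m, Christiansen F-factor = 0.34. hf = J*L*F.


hf = J * L * F = 0.1 * 135 * 0.34 = 4.5900 m

4.5900 m


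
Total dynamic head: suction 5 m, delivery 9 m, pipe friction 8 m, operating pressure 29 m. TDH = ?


TDH = Hs + Hd + hf + Hp = 5 + 9 + 8 + 29 = 51

51 m


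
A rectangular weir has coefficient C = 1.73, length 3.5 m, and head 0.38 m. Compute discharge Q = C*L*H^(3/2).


Q = C * L * H^(3/2) = 1.73 * 3.5 * 0.38^1.5 = 1.73 * 3.5 * 0.234248

1.4184 m^3/s


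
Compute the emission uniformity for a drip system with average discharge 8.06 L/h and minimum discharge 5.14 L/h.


EU = (q_min/q_avg)*100 = (5.14/8.06)*100 = 63.7717%

63.7717 %


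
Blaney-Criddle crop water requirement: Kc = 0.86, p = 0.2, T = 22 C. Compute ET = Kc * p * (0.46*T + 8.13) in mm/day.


ET = Kc * p * (0.46*T + 8.13)
ET = 0.86 * 0.2 * (0.46*22 + 8.13)
ET = 0.86 * 0.2 * 18.2500

3.1390 mm/day


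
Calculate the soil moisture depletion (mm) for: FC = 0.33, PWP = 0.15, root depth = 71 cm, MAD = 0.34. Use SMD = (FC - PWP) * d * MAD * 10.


SMD = (FC - PWP) * d * MAD * 10
SMD = (0.33 - 0.15) * 71 * 0.34 * 10
SMD = 0.1800 * 71 * 0.34 * 10

43.4520 mm


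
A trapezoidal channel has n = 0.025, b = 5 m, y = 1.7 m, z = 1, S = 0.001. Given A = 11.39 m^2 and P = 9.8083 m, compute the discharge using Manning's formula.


R = A/P = 11.39/9.8083 = 1.161261
Q = (1/0.025) * 11.39 * 1.161261^(2/3) * 0.001^0.5

15.9173 m^3/s


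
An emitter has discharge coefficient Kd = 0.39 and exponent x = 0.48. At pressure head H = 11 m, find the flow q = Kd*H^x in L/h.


q = Kd * H^x = 0.39 * 11^0.48 = 0.39 * 3.161320

1.2329 L/h


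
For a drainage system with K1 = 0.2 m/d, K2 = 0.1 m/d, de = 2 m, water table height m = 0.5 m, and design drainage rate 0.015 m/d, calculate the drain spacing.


S^2 = 8*K2*de*m/q + 4*K1*m^2/q
S^2 = 8*0.1*2*0.5/0.015 + 4*0.2*0.5^2/0.015
S = sqrt(66.6667)

8.1650 m


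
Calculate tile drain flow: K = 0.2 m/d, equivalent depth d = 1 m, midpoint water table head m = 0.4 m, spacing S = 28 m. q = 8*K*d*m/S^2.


q = 8*K*d*m/S^2
q = 8*0.2*1*0.4/28^2
q = 0.6400 / 784

8.1633e-04 m/d


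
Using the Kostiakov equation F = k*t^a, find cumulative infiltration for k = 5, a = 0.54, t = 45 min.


F = k * t^a = 5 * 45^0.54
F = 5 * 7.811506

39.0575 mm


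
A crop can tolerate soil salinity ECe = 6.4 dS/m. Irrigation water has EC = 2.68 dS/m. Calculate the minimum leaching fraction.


LR = ECiw / (5*ECe - ECiw)
LR = 2.68 / (5*6.4 - 2.68)
LR = 2.68 / 29.3200

0.0914


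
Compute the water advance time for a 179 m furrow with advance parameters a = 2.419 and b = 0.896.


t = (L/a)^(1/b)
t = (179/2.419)^(1/0.896)
t = 73.997520^(1/0.896)

121.9495 min


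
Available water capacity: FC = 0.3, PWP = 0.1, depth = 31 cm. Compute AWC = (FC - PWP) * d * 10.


AWC = (FC - PWP) * d * 10
AWC = (0.3 - 0.1) * 31 * 10
AWC = 0.2000 * 31 * 10

62.0000 mm


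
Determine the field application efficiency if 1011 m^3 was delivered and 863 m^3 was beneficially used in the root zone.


Ea = V_root / V_field * 100 = 863 / 1011 * 100 = 85.3610%

85.3610 %


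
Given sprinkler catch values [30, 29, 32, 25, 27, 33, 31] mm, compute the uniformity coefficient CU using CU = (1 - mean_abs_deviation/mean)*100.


mean = 29.571429 mm
MAD = 2.204082 mm
CU = (1 - 2.204082/29.571429)*100

92.5466 %


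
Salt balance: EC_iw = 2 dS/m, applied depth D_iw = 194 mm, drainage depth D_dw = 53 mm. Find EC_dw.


EC_dw = EC_iw * D_iw / D_dw
EC_dw = 2 * 194 / 53
EC_dw = 388 / 53

7.3208 dS/m


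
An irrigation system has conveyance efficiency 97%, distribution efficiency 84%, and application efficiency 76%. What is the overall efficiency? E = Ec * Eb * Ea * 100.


Ec = 0.97, Eb = 0.84, Ea = 0.76
E = 0.97 * 0.84 * 0.76 * 100 = 61.9248%

61.9248 %


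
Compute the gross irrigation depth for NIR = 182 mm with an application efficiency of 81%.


Ea = 81% = 0.81
GID = NIR / Ea = 182 / 0.81 = 224.6914 mm

224.6914 mm


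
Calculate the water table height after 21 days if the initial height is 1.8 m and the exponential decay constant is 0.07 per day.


m = m0 * exp(-k*t)
m = 1.8 * exp(-0.07 * 21)
m = 1.8 * exp(-1.4700)

0.4139 m


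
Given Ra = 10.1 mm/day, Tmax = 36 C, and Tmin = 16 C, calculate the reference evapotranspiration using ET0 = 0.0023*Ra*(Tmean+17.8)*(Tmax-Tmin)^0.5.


Tmean = (Tmax + Tmin)/2 = (36 + 16)/2 = 26.0
ET0 = 0.0023 * 10.1 * (26.0 + 17.8) * sqrt(36 - 16)
ET0 = 0.0023 * 10.1 * 43.8 * 4.472136

4.5503 mm/day


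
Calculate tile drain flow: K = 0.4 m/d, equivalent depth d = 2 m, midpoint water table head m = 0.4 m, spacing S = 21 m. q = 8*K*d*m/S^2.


q = 8*K*d*m/S^2
q = 8*0.4*2*0.4/21^2
q = 2.5600 / 441

0.0058 m/d


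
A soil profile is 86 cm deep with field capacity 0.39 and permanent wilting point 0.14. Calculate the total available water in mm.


AWC = (FC - PWP) * d * 10
AWC = (0.39 - 0.14) * 86 * 10
AWC = 0.2500 * 86 * 10

215.0000 mm


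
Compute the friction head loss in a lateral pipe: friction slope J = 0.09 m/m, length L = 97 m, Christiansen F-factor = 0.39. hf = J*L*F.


hf = J * L * F = 0.09 * 97 * 0.39 = 3.4047 m

3.4047 m


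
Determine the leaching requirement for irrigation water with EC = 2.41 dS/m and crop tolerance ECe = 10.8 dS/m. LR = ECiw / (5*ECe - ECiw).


LR = ECiw / (5*ECe - ECiw)
LR = 2.41 / (5*10.8 - 2.41)
LR = 2.41 / 51.5900

0.0467


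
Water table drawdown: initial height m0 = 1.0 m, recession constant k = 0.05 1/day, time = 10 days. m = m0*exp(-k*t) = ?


m = m0 * exp(-k*t)
m = 1.0 * exp(-0.05 * 10)
m = 1.0 * exp(-0.5000)

0.6065 m


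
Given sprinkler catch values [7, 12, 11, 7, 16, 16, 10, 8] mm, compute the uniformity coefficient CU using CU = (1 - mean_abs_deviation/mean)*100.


mean = 10.875000 mm
MAD = 2.875000 mm
CU = (1 - 2.875000/10.875000)*100

73.5632 %


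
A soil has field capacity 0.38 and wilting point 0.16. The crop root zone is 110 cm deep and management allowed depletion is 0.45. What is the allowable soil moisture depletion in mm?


SMD = (FC - PWP) * d * MAD * 10
SMD = (0.38 - 0.16) * 110 * 0.45 * 10
SMD = 0.2200 * 110 * 0.45 * 10

108.9000 mm


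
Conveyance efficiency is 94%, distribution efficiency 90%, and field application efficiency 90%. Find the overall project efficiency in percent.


Ec = 0.94, Eb = 0.9, Ea = 0.9
E = 0.94 * 0.9 * 0.9 * 100 = 76.1400%

76.1400 %


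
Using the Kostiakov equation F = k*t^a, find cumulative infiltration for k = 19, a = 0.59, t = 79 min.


F = k * t^a = 19 * 79^0.59
F = 19 * 13.170431

250.2382 mm


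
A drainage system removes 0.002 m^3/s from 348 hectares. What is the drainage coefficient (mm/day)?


DC = Q * 86400 / (A * 10000) * 1000
DC = 0.002 * 86400 / (348 * 10000) * 1000
DC = 172800.0000 / 3480000

0.0497 mm/day


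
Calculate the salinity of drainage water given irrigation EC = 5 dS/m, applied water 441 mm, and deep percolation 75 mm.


EC_dw = EC_iw * D_iw / D_dw
EC_dw = 5 * 441 / 75
EC_dw = 2205 / 75

29.4000 dS/m


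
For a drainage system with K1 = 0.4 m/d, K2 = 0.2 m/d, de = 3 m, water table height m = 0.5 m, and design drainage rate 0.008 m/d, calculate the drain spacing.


S^2 = 8*K2*de*m/q + 4*K1*m^2/q
S^2 = 8*0.2*3*0.5/0.008 + 4*0.4*0.5^2/0.008
S = sqrt(350.0000)

18.7083 m


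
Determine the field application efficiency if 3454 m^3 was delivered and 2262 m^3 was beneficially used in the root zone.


Ea = V_root / V_field * 100 = 2262 / 3454 * 100 = 65.4893%

65.4893 %


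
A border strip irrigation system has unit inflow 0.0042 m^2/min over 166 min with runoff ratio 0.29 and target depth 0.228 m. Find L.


L = q*t/((1+r)*Z)
L = 0.0042*166/((1+0.29)*0.228)
L = 0.6972/0.29412

2.3705 m


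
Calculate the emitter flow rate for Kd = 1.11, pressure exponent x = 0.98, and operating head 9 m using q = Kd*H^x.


q = Kd * H^x = 1.11 * 9^0.98 = 1.11 * 8.613064

9.5605 L/h


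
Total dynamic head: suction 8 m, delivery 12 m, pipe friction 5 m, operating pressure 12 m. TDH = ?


TDH = Hs + Hd + hf + Hp = 8 + 12 + 5 + 12 = 37

37 m


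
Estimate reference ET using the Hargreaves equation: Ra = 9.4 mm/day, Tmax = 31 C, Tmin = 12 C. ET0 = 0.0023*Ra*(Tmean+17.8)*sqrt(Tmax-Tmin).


Tmean = (Tmax + Tmin)/2 = (31 + 12)/2 = 21.5
ET0 = 0.0023 * 9.4 * (21.5 + 17.8) * sqrt(31 - 12)
ET0 = 0.0023 * 9.4 * 39.3 * 4.358899

3.7036 mm/day


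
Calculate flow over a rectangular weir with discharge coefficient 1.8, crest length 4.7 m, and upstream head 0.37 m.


Q = C * L * H^(3/2) = 1.8 * 4.7 * 0.37^1.5 = 1.8 * 4.7 * 0.225062

1.9040 m^3/s
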